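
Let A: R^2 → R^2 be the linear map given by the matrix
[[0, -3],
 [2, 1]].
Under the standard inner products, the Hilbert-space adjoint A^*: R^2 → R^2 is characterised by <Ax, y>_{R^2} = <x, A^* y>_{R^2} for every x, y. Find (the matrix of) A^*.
A^* = A^T =
[[0, 2],
 [-3, 1]]

For real matrices with standard dot products, the defining identity <Ax, y> = <x, A^* y> gives (Ax)^T y = x^T (A^*) y, i.e. x^T A^T y = x^T (A^*) y. Since this holds for all x, y, we must have A^* = A^T. Therefore
A^* =
[[0, 2],
 [-3, 1]].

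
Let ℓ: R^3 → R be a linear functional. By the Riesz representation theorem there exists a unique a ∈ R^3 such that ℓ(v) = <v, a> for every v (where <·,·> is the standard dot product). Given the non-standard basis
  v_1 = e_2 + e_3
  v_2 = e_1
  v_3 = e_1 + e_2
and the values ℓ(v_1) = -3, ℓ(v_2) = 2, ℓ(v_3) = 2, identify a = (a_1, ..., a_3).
a = (2, 0, -3)

Write a = (a_1, ..., a_3) in the standard basis. For each basis vector v_i, ℓ(v_i) = <v_i, a> is a linear equation in the a_j's. Collect the n equations into a matrix system V a = ℓ, where row i of V is v_i (expressed in the standard basis). Since V is invertible (lower-triangular with 1s on the diagonal, up to permutation), solve by back-substitution:
  V =
[[0, 1, 1],
 [1, 0, 0],
 [1, 1, 0]]
  V a = (-3, 2, 2)
Solving gives a = (2, 0, -3).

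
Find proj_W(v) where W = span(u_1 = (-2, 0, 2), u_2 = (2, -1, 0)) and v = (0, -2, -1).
proj_W(v) = (5/6, -1/3, -1/6)

Set up U = [u_1 | ... | u_2] ∈ R^(3×2). The projector onto W = col(U) is P = U (U^T U)^(-1) U^T.
Compute U^T U =
  [8, -4]
  [-4, 5],
and U^T v = (-2, 2).
Solve U^T U · c = U^T v for the coefficients: c = (-1/12, 1/3). The projection is proj_W(v) = U c.
Check: (v - proj_W(v)) · u_1 = 0  (should be 0).
Check: (v - proj_W(v)) · u_2 = 0  (should be 0).
Result: proj_W(v) = (5/6, -1/3, -1/6).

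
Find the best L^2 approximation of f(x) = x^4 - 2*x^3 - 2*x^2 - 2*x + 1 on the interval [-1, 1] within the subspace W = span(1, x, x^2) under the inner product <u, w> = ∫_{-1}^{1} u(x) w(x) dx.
g(x) = -8*x^2/7 - 16*x/5 + 32/35

The best approximation g ∈ W is the orthogonal projection of f onto W. Writing g = a_0 + a_1 x + a_2 x^2, the coefficients solve the normal equations G · a = b where
  G_{ij} = <φ_i, φ_j> and b_i = <f, φ_i>, with φ_0 = 1, φ_1 = x, φ_2 = x^2.
G =
  [2, 0, 2/3]
  [0, 2/3, 0]
  [2/3, 0, 2/5],
b = (16/15, -32/15, 16/105).
Solving gives a_0 = 32/35, a_1 = -16/5, a_2 = -8/7, so
  g(x) = -8*x^2/7 - 16*x/5 + 32/35.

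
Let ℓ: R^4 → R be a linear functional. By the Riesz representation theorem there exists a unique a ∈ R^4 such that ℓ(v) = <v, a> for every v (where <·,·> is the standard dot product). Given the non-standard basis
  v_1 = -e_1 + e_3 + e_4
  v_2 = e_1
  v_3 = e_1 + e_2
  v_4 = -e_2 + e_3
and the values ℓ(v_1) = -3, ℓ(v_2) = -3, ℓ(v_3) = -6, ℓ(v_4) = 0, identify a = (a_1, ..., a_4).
a = (-3, -3, -3, -3)

Write a = (a_1, ..., a_4) in the standard basis. For each basis vector v_i, ℓ(v_i) = <v_i, a> is a linear equation in the a_j's. Collect the n equations into a matrix system V a = ℓ, where row i of V is v_i (expressed in the standard basis). Since V is invertible (lower-triangular with 1s on the diagonal, up to permutation), solve by back-substitution:
  V =
[[-1, 0, 1, 1],
 [1, 0, 0, 0],
 [1, 1, 0, 0],
 [0, -1, 1, 0]]
  V a = (-3, -3, -6, 0)
Solving gives a = (-3, -3, -3, -3).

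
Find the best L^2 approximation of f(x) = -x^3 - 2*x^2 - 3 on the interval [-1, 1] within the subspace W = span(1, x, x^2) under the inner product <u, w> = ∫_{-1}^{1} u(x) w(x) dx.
g(x) = -2*x^2 - 3*x/5 - 3

The best approximation g ∈ W is the orthogonal projection of f onto W. Writing g = a_0 + a_1 x + a_2 x^2, the coefficients solve the normal equations G · a = b where
  G_{ij} = <φ_i, φ_j> and b_i = <f, φ_i>, with φ_0 = 1, φ_1 = x, φ_2 = x^2.
G =
  [2, 0, 2/3]
  [0, 2/3, 0]
  [2/3, 0, 2/5],
b = (-22/3, -2/5, -14/5).
Solving gives a_0 = -3, a_1 = -3/5, a_2 = -2, so
  g(x) = -2*x^2 - 3*x/5 - 3.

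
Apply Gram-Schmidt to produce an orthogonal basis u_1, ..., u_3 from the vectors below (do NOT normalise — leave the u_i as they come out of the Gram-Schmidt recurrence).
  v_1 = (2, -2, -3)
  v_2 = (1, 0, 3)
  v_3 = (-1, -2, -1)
Orthogonal basis:
  u_1 = (2, -2, -3)
  u_2 = (31/17, -14/17, 30/17)
  u_3 = (-12/11, -18/11, 4/11)

Apply the Gram-Schmidt recurrence
  u_1 = v_1
  u_i = v_i − Σ_{j<i} ((v_i · u_j) / (u_j · u_j)) · u_j.

Step by step this gives:
  u_1 = (2, -2, -3)
  u_2 = (31/17, -14/17, 30/17)
  u_3 = (-12/11, -18/11, 4/11)

Orthogonality check:
  u_2 · u_1 = 0 (should be 0)
  u_3 · u_1 = 0 (should be 0)
  u_3 · u_2 = 0 (should be 0)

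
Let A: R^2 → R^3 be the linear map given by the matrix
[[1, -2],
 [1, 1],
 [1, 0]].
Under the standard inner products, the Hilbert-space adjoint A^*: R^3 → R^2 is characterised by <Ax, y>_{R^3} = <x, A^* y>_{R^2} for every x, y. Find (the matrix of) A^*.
A^* = A^T =
[[1, 1, 1],
 [-2, 1, 0]]

For real matrices with standard dot products, the defining identity <Ax, y> = <x, A^* y> gives (Ax)^T y = x^T (A^*) y, i.e. x^T A^T y = x^T (A^*) y. Since this holds for all x, y, we must have A^* = A^T. Therefore
A^* =
[[1, 1, 1],
 [-2, 1, 0]].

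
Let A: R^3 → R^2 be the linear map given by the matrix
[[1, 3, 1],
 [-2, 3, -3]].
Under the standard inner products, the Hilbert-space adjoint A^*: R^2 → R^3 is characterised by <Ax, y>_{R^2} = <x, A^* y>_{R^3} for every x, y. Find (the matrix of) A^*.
A^* = A^T =
[[1, -2],
 [3, 3],
 [1, -3]]

For real matrices with standard dot products, the defining identity <Ax, y> = <x, A^* y> gives (Ax)^T y = x^T (A^*) y, i.e. x^T A^T y = x^T (A^*) y. Since this holds for all x, y, we must have A^* = A^T. Therefore
A^* =
[[1, -2],
 [3, 3],
 [1, -3]].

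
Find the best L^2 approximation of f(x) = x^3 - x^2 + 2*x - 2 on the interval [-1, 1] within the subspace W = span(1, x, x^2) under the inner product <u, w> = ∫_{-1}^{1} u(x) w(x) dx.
g(x) = -x^2 + 13*x/5 - 2

The best approximation g ∈ W is the orthogonal projection of f onto W. Writing g = a_0 + a_1 x + a_2 x^2, the coefficients solve the normal equations G · a = b where
  G_{ij} = <φ_i, φ_j> and b_i = <f, φ_i>, with φ_0 = 1, φ_1 = x, φ_2 = x^2.
G =
  [2, 0, 2/3]
  [0, 2/3, 0]
  [2/3, 0, 2/5],
b = (-14/3, 26/15, -26/15).
Solving gives a_0 = -2, a_1 = 13/5, a_2 = -1, so
  g(x) = -x^2 + 13*x/5 - 2.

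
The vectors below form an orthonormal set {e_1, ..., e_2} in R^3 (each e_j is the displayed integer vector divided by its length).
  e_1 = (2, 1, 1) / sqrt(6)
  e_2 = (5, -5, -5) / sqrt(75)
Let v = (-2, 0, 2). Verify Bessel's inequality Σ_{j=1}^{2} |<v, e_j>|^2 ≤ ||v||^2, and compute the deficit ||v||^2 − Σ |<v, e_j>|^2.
Σ |<v, e_j>|^2 = 6; ||v||^2 = 8; deficit = 2

Write each e_j = u_j / sqrt(<u_j, u_j>) where u_j is the displayed integer vector. Then <v, e_j> = <v, u_j> / sqrt(<u_j, u_j>), so |<v, e_j>|^2 = <v, u_j>^2 / <u_j, u_j>.
Coefficients: <v, e_1> = -2/sqrt(6), <v, e_2> = -20/sqrt(75).
Square and sum: Σ |<v, e_j>|^2 = 6.
Compute ||v||^2 = v·v = 8.
Deficit = 8 − 6 = 2 ≥ 0, confirming Bessel's inequality. (The deficit equals ||v − Σ <v,e_j> e_j||^2, the squared distance from v to span{e_j}.)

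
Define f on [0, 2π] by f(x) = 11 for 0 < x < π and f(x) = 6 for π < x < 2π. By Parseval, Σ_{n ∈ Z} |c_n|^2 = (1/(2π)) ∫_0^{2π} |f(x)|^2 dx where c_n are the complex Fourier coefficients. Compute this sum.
Σ |c_n|^2 = 157/2

Parseval equates the L^2 energy of f (normalised by 1/(2π)) with the ℓ^2 sum of its Fourier coefficients: (1/(2π)) ∫_0^{2π} |f|^2 = Σ |c_n|^2.
Compute the left side: (1/(2π)) [∫_0^π 11^2 dx + ∫_π^{2π} 6^2 dx] = (1/(2π)) · (121π + 36π) = (121 + 36)/2 = 157/2.
So Σ_{n ∈ Z} |c_n|^2 = 157/2.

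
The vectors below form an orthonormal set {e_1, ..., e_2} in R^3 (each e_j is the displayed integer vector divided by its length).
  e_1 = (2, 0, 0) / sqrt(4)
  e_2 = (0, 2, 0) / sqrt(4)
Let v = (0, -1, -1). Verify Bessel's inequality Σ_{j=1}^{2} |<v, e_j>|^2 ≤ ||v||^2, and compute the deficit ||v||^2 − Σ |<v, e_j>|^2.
Σ |<v, e_j>|^2 = 1; ||v||^2 = 2; deficit = 1

Write each e_j = u_j / sqrt(<u_j, u_j>) where u_j is the displayed integer vector. Then <v, e_j> = <v, u_j> / sqrt(<u_j, u_j>), so |<v, e_j>|^2 = <v, u_j>^2 / <u_j, u_j>.
Coefficients: <v, e_1> = 0/sqrt(4), <v, e_2> = -2/sqrt(4).
Square and sum: Σ |<v, e_j>|^2 = 1.
Compute ||v||^2 = v·v = 2.
Deficit = 2 − 1 = 1 ≥ 0, confirming Bessel's inequality. (The deficit equals ||v − Σ <v,e_j> e_j||^2, the squared distance from v to span{e_j}.)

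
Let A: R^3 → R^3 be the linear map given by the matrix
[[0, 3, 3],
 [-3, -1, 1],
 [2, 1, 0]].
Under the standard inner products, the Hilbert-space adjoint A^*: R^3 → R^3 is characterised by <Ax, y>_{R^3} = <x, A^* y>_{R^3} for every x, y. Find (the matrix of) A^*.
A^* = A^T =
[[0, -3, 2],
 [3, -1, 1],
 [3, 1, 0]]

For real matrices with standard dot products, the defining identity <Ax, y> = <x, A^* y> gives (Ax)^T y = x^T (A^*) y, i.e. x^T A^T y = x^T (A^*) y. Since this holds for all x, y, we must have A^* = A^T. Therefore
A^* =
[[0, -3, 2],
 [3, -1, 1],
 [3, 1, 0]].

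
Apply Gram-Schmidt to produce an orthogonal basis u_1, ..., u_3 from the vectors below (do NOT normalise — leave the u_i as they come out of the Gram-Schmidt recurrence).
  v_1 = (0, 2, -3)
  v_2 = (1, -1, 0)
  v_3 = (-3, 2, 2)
Orthogonal basis:
  u_1 = (0, 2, -3)
  u_2 = (1, -9/13, -6/13)
  u_3 = (3/22, 3/22, 1/11)

Apply the Gram-Schmidt recurrence
  u_1 = v_1
  u_i = v_i − Σ_{j<i} ((v_i · u_j) / (u_j · u_j)) · u_j.

Step by step this gives:
  u_1 = (0, 2, -3)
  u_2 = (1, -9/13, -6/13)
  u_3 = (3/22, 3/22, 1/11)

Orthogonality check:
  u_2 · u_1 = 0 (should be 0)
  u_3 · u_1 = 0 (should be 0)
  u_3 · u_2 = 0 (should be 0)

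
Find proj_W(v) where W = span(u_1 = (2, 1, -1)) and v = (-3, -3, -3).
proj_W(v) = (-2, -1, 1)

Set up U = [u_1 | ... | u_1] ∈ R^(3×1). The projector onto W = col(U) is P = U (U^T U)^(-1) U^T.
Compute U^T U =
  [6],
and U^T v = (-6).
Solve U^T U · c = U^T v for the coefficients: c = (-1). The projection is proj_W(v) = U c.
Check: (v - proj_W(v)) · u_1 = 0  (should be 0).
Result: proj_W(v) = (-2, -1, 1).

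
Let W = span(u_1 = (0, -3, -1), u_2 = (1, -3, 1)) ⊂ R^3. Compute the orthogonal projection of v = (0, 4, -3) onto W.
proj_W(v) = (-39/23, 171/46, -99/46)

Set up U = [u_1 | ... | u_2] ∈ R^(3×2). The projector onto W = col(U) is P = U (U^T U)^(-1) U^T.
Compute U^T U =
  [10, 8]
  [8, 11],
and U^T v = (-9, -15).
Solve U^T U · c = U^T v for the coefficients: c = (21/46, -39/23). The projection is proj_W(v) = U c.
Check: (v - proj_W(v)) · u_1 = 0  (should be 0).
Check: (v - proj_W(v)) · u_2 = 0  (should be 0).
Result: proj_W(v) = (-39/23, 171/46, -99/46).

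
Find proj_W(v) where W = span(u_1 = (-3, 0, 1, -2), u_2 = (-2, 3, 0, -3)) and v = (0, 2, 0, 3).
proj_W(v) = (57/41, 45/82, -24/41, 51/82)

Set up U = [u_1 | ... | u_2] ∈ R^(4×2). The projector onto W = col(U) is P = U (U^T U)^(-1) U^T.
Compute U^T U =
  [14, 12]
  [12, 22],
and U^T v = (-6, -3).
Solve U^T U · c = U^T v for the coefficients: c = (-24/41, 15/82). The projection is proj_W(v) = U c.
Check: (v - proj_W(v)) · u_1 = 0  (should be 0).
Check: (v - proj_W(v)) · u_2 = 0  (should be 0).
Result: proj_W(v) = (57/41, 45/82, -24/41, 51/82).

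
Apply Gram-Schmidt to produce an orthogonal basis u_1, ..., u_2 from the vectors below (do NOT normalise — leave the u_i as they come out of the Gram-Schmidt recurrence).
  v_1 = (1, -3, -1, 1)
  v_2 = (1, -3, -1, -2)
Orthogonal basis:
  u_1 = (1, -3, -1, 1)
  u_2 = (1/4, -3/4, -1/4, -11/4)

Apply the Gram-Schmidt recurrence
  u_1 = v_1
  u_i = v_i − Σ_{j<i} ((v_i · u_j) / (u_j · u_j)) · u_j.

Step by step this gives:
  u_1 = (1, -3, -1, 1)
  u_2 = (1/4, -3/4, -1/4, -11/4)

Orthogonality check:
  u_2 · u_1 = 0 (should be 0)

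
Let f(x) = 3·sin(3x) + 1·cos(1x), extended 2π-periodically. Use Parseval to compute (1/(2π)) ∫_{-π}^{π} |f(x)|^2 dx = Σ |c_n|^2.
Σ |c_n|^2 = 5

Expand |f|^2 and use orthogonality of {sin(nx), cos(mx)} on [-π, π]:
  ∫_{-π}^{π} sin(nx)^2 dx = π, ∫ cos(mx)^2 dx = π, and cross terms integrate to 0.
So ∫_{-π}^{π} f(x)^2 dx = 3^2 · π + 1^2 · π = (9 + 1)π.
Divide by 2π: (9 + 1)/2 = 5.
By Parseval, this equals Σ |c_n|^2.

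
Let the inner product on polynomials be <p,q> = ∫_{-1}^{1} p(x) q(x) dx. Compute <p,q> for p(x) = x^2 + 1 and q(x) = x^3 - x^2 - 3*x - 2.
<p,q> = -32/5

Expand the product: p(x)·q(x) = x^5 - x^4 - 2*x^3 - 3*x^2 - 3*x - 2.
∫_{-1}^{1} of each monomial x^k gives [2/(k+1) if k even, 0 if k odd]. Integrating term-by-term (or equivalently evaluating the antiderivative F(x) = x^6/6 - x^5/5 - x^4/2 - x^3 - 3*x^2/2 - 2*x at the endpoints):
  F(1) − F(−1) = -151/30 − (41/30) = -32/5.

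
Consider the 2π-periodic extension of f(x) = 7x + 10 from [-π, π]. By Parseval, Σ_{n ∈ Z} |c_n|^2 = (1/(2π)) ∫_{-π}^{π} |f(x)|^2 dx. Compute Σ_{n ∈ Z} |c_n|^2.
Σ |c_n|^2 = 49π^2/3 + 100

Expand and integrate term by term over [-π, π]:
  ∫ (7x)^2 dx = 49·(2π^3/3); ∫ 2·7·(10)·x dx = 0 (odd integrand); ∫ 10^2 dx = 100·2π.
So (1/(2π)) ∫_{-π}^{π} (7x + 10)^2 dx = 49π^2/3 + 100 = 49π^2/3 + 100.
Parseval ⇒ Σ |c_n|^2 = 49π^2/3 + 100.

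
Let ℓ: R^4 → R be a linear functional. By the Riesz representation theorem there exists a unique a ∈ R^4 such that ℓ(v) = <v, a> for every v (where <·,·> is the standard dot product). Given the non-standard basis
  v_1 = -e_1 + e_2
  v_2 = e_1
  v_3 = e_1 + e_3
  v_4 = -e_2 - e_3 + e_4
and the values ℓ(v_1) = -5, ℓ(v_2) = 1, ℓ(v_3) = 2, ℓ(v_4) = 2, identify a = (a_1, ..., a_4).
a = (1, -4, 1, -1)

Write a = (a_1, ..., a_4) in the standard basis. For each basis vector v_i, ℓ(v_i) = <v_i, a> is a linear equation in the a_j's. Collect the n equations into a matrix system V a = ℓ, where row i of V is v_i (expressed in the standard basis). Since V is invertible (lower-triangular with 1s on the diagonal, up to permutation), solve by back-substitution:
  V =
[[-1, 1, 0, 0],
 [1, 0, 0, 0],
 [1, 0, 1, 0],
 [0, -1, -1, 1]]
  V a = (-5, 1, 2, 2)
Solving gives a = (1, -4, 1, -1).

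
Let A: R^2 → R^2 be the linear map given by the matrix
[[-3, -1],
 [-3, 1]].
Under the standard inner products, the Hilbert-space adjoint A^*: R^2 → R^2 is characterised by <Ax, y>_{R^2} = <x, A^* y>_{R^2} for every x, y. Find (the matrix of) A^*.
A^* = A^T =
[[-3, -3],
 [-1, 1]]

For real matrices with standard dot products, the defining identity <Ax, y> = <x, A^* y> gives (Ax)^T y = x^T (A^*) y, i.e. x^T A^T y = x^T (A^*) y. Since this holds for all x, y, we must have A^* = A^T. Therefore
A^* =
[[-3, -3],
 [-1, 1]].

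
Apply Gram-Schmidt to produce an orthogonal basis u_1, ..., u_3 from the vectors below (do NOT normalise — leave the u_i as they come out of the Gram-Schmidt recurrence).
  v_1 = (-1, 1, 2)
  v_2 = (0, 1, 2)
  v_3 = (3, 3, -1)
Orthogonal basis:
  u_1 = (-1, 1, 2)
  u_2 = (5/6, 1/6, 1/3)
  u_3 = (0, 14/5, -7/5)

Apply the Gram-Schmidt recurrence
  u_1 = v_1
  u_i = v_i − Σ_{j<i} ((v_i · u_j) / (u_j · u_j)) · u_j.

Step by step this gives:
  u_1 = (-1, 1, 2)
  u_2 = (5/6, 1/6, 1/3)
  u_3 = (0, 14/5, -7/5)

Orthogonality check:
  u_2 · u_1 = 0 (should be 0)
  u_3 · u_1 = 0 (should be 0)
  u_3 · u_2 = 0 (should be 0)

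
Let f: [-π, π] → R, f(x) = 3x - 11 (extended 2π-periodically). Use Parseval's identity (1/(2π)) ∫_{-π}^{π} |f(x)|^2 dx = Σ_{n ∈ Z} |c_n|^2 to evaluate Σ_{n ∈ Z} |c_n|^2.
Σ |c_n|^2 = 3π^2 + 121

Expand and integrate term by term over [-π, π]:
  ∫ (3x)^2 dx = 9·(2π^3/3); ∫ 2·3·(-11)·x dx = 0 (odd integrand); ∫ (-11)^2 dx = 121·2π.
So (1/(2π)) ∫_{-π}^{π} (3x - 11)^2 dx = 9π^2/3 + 121 = 3π^2 + 121.
Parseval ⇒ Σ |c_n|^2 = 3π^2 + 121.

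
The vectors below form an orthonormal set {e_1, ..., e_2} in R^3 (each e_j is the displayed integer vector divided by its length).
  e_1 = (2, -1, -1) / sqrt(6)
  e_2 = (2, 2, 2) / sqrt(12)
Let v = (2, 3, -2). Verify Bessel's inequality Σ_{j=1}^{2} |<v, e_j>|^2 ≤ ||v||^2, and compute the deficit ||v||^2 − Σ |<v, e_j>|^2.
Σ |<v, e_j>|^2 = 9/2; ||v||^2 = 17; deficit = 25/2

Write each e_j = u_j / sqrt(<u_j, u_j>) where u_j is the displayed integer vector. Then <v, e_j> = <v, u_j> / sqrt(<u_j, u_j>), so |<v, e_j>|^2 = <v, u_j>^2 / <u_j, u_j>.
Coefficients: <v, e_1> = 3/sqrt(6), <v, e_2> = 6/sqrt(12).
Square and sum: Σ |<v, e_j>|^2 = 9/2.
Compute ||v||^2 = v·v = 17.
Deficit = 17 − 9/2 = 25/2 ≥ 0, confirming Bessel's inequality. (The deficit equals ||v − Σ <v,e_j> e_j||^2, the squared distance from v to span{e_j}.)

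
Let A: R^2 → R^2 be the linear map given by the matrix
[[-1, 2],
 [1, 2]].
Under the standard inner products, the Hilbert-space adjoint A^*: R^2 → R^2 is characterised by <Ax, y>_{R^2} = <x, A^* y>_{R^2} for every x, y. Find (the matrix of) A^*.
A^* = A^T =
[[-1, 1],
 [2, 2]]

For real matrices with standard dot products, the defining identity <Ax, y> = <x, A^* y> gives (Ax)^T y = x^T (A^*) y, i.e. x^T A^T y = x^T (A^*) y. Since this holds for all x, y, we must have A^* = A^T. Therefore
A^* =
[[-1, 1],
 [2, 2]].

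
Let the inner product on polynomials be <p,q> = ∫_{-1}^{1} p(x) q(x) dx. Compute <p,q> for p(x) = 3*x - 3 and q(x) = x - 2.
<p,q> = 14

Expand the product: p(x)·q(x) = 3*x^2 - 9*x + 6.
∫_{-1}^{1} of each monomial x^k gives [2/(k+1) if k even, 0 if k odd]. Integrating term-by-term (or equivalently evaluating the antiderivative F(x) = x^3 - 9*x^2/2 + 6*x at the endpoints):
  F(1) − F(−1) = 5/2 − (-23/2) = 14.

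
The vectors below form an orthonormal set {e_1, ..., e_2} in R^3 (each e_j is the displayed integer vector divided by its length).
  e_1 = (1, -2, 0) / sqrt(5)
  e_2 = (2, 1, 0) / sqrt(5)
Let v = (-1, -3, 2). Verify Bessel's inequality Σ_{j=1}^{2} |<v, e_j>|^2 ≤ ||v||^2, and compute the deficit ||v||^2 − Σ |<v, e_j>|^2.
Σ |<v, e_j>|^2 = 10; ||v||^2 = 14; deficit = 4

Write each e_j = u_j / sqrt(<u_j, u_j>) where u_j is the displayed integer vector. Then <v, e_j> = <v, u_j> / sqrt(<u_j, u_j>), so |<v, e_j>|^2 = <v, u_j>^2 / <u_j, u_j>.
Coefficients: <v, e_1> = 5/sqrt(5), <v, e_2> = -5/sqrt(5).
Square and sum: Σ |<v, e_j>|^2 = 10.
Compute ||v||^2 = v·v = 14.
Deficit = 14 − 10 = 4 ≥ 0, confirming Bessel's inequality. (The deficit equals ||v − Σ <v,e_j> e_j||^2, the squared distance from v to span{e_j}.)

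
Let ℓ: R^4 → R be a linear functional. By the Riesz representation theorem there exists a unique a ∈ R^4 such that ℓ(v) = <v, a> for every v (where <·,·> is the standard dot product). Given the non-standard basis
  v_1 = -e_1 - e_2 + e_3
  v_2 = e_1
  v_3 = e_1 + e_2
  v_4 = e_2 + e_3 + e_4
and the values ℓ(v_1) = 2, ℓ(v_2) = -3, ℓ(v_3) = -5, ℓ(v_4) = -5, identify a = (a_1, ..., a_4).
a = (-3, -2, -3, 0)

Write a = (a_1, ..., a_4) in the standard basis. For each basis vector v_i, ℓ(v_i) = <v_i, a> is a linear equation in the a_j's. Collect the n equations into a matrix system V a = ℓ, where row i of V is v_i (expressed in the standard basis). Since V is invertible (lower-triangular with 1s on the diagonal, up to permutation), solve by back-substitution:
  V =
[[-1, -1, 1, 0],
 [1, 0, 0, 0],
 [1, 1, 0, 0],
 [0, 1, 1, 1]]
  V a = (2, -3, -5, -5)
Solving gives a = (-3, -2, -3, 0).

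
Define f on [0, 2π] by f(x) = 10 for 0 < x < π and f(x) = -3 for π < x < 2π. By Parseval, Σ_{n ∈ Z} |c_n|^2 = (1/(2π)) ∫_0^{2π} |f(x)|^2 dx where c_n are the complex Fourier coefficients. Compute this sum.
Σ |c_n|^2 = 109/2

Parseval equates the L^2 energy of f (normalised by 1/(2π)) with the ℓ^2 sum of its Fourier coefficients: (1/(2π)) ∫_0^{2π} |f|^2 = Σ |c_n|^2.
Compute the left side: (1/(2π)) [∫_0^π 10^2 dx + ∫_π^{2π} (-3)^2 dx] = (1/(2π)) · (100π + 9π) = (100 + 9)/2 = 109/2.
So Σ_{n ∈ Z} |c_n|^2 = 109/2.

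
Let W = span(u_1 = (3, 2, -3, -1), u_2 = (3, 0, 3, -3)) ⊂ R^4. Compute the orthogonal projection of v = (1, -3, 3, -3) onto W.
proj_W(v) = (1, -1, 4, -2)

Set up U = [u_1 | ... | u_2] ∈ R^(4×2). The projector onto W = col(U) is P = U (U^T U)^(-1) U^T.
Compute U^T U =
  [23, 3]
  [3, 27],
and U^T v = (-9, 21).
Solve U^T U · c = U^T v for the coefficients: c = (-1/2, 5/6). The projection is proj_W(v) = U c.
Check: (v - proj_W(v)) · u_1 = 0  (should be 0).
Check: (v - proj_W(v)) · u_2 = 0  (should be 0).
Result: proj_W(v) = (1, -1, 4, -2).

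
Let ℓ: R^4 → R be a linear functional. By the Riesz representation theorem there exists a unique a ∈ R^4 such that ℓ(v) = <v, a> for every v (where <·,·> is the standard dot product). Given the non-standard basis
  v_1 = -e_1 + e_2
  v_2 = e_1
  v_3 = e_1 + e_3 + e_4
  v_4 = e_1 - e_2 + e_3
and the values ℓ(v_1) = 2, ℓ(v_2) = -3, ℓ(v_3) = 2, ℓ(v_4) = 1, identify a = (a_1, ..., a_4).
a = (-3, -1, 3, 2)

Write a = (a_1, ..., a_4) in the standard basis. For each basis vector v_i, ℓ(v_i) = <v_i, a> is a linear equation in the a_j's. Collect the n equations into a matrix system V a = ℓ, where row i of V is v_i (expressed in the standard basis). Since V is invertible (lower-triangular with 1s on the diagonal, up to permutation), solve by back-substitution:
  V =
[[-1, 1, 0, 0],
 [1, 0, 0, 0],
 [1, 0, 1, 1],
 [1, -1, 1, 0]]
  V a = (2, -3, 2, 1)
Solving gives a = (-3, -1, 3, 2).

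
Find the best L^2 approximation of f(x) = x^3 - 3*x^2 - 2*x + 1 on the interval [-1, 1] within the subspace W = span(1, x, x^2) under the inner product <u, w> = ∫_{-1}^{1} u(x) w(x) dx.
g(x) = -3*x^2 - 7*x/5 + 1

The best approximation g ∈ W is the orthogonal projection of f onto W. Writing g = a_0 + a_1 x + a_2 x^2, the coefficients solve the normal equations G · a = b where
  G_{ij} = <φ_i, φ_j> and b_i = <f, φ_i>, with φ_0 = 1, φ_1 = x, φ_2 = x^2.
G =
  [2, 0, 2/3]
  [0, 2/3, 0]
  [2/3, 0, 2/5],
b = (0, -14/15, -8/15).
Solving gives a_0 = 1, a_1 = -7/5, a_2 = -3, so
  g(x) = -3*x^2 - 7*x/5 + 1.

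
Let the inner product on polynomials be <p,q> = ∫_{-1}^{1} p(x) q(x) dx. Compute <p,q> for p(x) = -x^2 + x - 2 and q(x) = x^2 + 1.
<p,q> = -32/5

Expand the product: p(x)·q(x) = -x^4 + x^3 - 3*x^2 + x - 2.
∫_{-1}^{1} of each monomial x^k gives [2/(k+1) if k even, 0 if k odd]. Integrating term-by-term (or equivalently evaluating the antiderivative F(x) = -x^5/5 + x^4/4 - x^3 + x^2/2 - 2*x at the endpoints):
  F(1) − F(−1) = -49/20 − (79/20) = -32/5.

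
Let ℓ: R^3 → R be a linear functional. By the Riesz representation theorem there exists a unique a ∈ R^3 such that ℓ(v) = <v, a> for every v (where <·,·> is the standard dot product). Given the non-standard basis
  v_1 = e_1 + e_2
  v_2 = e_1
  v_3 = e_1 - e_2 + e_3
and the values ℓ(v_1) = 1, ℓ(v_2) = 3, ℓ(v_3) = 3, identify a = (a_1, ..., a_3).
a = (3, -2, -2)

Write a = (a_1, ..., a_3) in the standard basis. For each basis vector v_i, ℓ(v_i) = <v_i, a> is a linear equation in the a_j's. Collect the n equations into a matrix system V a = ℓ, where row i of V is v_i (expressed in the standard basis). Since V is invertible (lower-triangular with 1s on the diagonal, up to permutation), solve by back-substitution:
  V =
[[1, 1, 0],
 [1, 0, 0],
 [1, -1, 1]]
  V a = (1, 3, 3)
Solving gives a = (3, -2, -2).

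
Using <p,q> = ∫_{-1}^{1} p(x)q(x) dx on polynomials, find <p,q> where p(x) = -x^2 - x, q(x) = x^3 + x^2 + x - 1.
<p,q> = -4/5

Expand the product: p(x)·q(x) = -x^5 - 2*x^4 - 2*x^3 + x.
∫_{-1}^{1} of each monomial x^k gives [2/(k+1) if k even, 0 if k odd]. Integrating term-by-term (or equivalently evaluating the antiderivative F(x) = -x^6/6 - 2*x^5/5 - x^4/2 + x^2/2 at the endpoints):
  F(1) − F(−1) = -17/30 − (7/30) = -4/5.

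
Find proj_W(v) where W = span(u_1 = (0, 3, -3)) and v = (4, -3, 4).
proj_W(v) = (0, -7/2, 7/2)

Set up U = [u_1 | ... | u_1] ∈ R^(3×1). The projector onto W = col(U) is P = U (U^T U)^(-1) U^T.
Compute U^T U =
  [18],
and U^T v = (-21).
Solve U^T U · c = U^T v for the coefficients: c = (-7/6). The projection is proj_W(v) = U c.
Check: (v - proj_W(v)) · u_1 = 0  (should be 0).
Result: proj_W(v) = (0, -7/2, 7/2).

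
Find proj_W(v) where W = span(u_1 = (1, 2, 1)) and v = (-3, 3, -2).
proj_W(v) = (1/6, 1/3, 1/6)

Set up U = [u_1 | ... | u_1] ∈ R^(3×1). The projector onto W = col(U) is P = U (U^T U)^(-1) U^T.
Compute U^T U =
  [6],
and U^T v = (1).
Solve U^T U · c = U^T v for the coefficients: c = (1/6). The projection is proj_W(v) = U c.
Check: (v - proj_W(v)) · u_1 = 0  (should be 0).
Result: proj_W(v) = (1/6, 1/3, 1/6).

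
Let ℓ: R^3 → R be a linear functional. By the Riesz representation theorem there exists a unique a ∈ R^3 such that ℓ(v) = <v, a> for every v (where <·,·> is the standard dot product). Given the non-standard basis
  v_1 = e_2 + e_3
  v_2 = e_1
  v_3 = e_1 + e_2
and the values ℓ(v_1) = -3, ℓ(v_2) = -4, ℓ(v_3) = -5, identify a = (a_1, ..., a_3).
a = (-4, -1, -2)

Write a = (a_1, ..., a_3) in the standard basis. For each basis vector v_i, ℓ(v_i) = <v_i, a> is a linear equation in the a_j's. Collect the n equations into a matrix system V a = ℓ, where row i of V is v_i (expressed in the standard basis). Since V is invertible (lower-triangular with 1s on the diagonal, up to permutation), solve by back-substitution:
  V =
[[0, 1, 1],
 [1, 0, 0],
 [1, 1, 0]]
  V a = (-3, -4, -5)
Solving gives a = (-4, -1, -2).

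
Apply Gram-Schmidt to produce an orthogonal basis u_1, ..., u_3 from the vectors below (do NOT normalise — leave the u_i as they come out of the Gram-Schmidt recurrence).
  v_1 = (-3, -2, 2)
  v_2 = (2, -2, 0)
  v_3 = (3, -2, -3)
Orthogonal basis:
  u_1 = (-3, -2, 2)
  u_2 = (28/17, -38/17, 4/17)
  u_3 = (-26/33, -26/33, -65/33)

Apply the Gram-Schmidt recurrence
  u_1 = v_1
  u_i = v_i − Σ_{j<i} ((v_i · u_j) / (u_j · u_j)) · u_j.

Step by step this gives:
  u_1 = (-3, -2, 2)
  u_2 = (28/17, -38/17, 4/17)
  u_3 = (-26/33, -26/33, -65/33)

Orthogonality check:
  u_2 · u_1 = 0 (should be 0)
  u_3 · u_1 = 0 (should be 0)
  u_3 · u_2 = 0 (should be 0)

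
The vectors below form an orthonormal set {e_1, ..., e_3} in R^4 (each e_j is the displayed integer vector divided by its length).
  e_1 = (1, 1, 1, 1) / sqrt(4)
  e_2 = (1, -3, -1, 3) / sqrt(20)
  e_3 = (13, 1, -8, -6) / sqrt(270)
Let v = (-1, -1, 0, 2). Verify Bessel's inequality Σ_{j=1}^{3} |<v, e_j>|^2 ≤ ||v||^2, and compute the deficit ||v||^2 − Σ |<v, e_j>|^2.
Σ |<v, e_j>|^2 = 154/27; ||v||^2 = 6; deficit = 8/27

Write each e_j = u_j / sqrt(<u_j, u_j>) where u_j is the displayed integer vector. Then <v, e_j> = <v, u_j> / sqrt(<u_j, u_j>), so |<v, e_j>|^2 = <v, u_j>^2 / <u_j, u_j>.
Coefficients: <v, e_1> = 0/sqrt(4), <v, e_2> = 8/sqrt(20), <v, e_3> = -26/sqrt(270).
Square and sum: Σ |<v, e_j>|^2 = 154/27.
Compute ||v||^2 = v·v = 6.
Deficit = 6 − 154/27 = 8/27 ≥ 0, confirming Bessel's inequality. (The deficit equals ||v − Σ <v,e_j> e_j||^2, the squared distance from v to span{e_j}.)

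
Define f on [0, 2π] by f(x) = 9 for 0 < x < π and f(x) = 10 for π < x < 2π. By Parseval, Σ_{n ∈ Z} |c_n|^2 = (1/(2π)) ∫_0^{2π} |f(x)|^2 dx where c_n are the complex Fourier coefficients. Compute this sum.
Σ |c_n|^2 = 181/2

Parseval equates the L^2 energy of f (normalised by 1/(2π)) with the ℓ^2 sum of its Fourier coefficients: (1/(2π)) ∫_0^{2π} |f|^2 = Σ |c_n|^2.
Compute the left side: (1/(2π)) [∫_0^π 9^2 dx + ∫_π^{2π} 10^2 dx] = (1/(2π)) · (81π + 100π) = (81 + 100)/2 = 181/2.
So Σ_{n ∈ Z} |c_n|^2 = 181/2.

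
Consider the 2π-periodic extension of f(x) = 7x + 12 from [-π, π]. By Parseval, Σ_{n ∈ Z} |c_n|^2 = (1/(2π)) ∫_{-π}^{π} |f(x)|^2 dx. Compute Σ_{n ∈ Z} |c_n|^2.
Σ |c_n|^2 = 49π^2/3 + 144

Expand and integrate term by term over [-π, π]:
  ∫ (7x)^2 dx = 49·(2π^3/3); ∫ 2·7·(12)·x dx = 0 (odd integrand); ∫ 12^2 dx = 144·2π.
So (1/(2π)) ∫_{-π}^{π} (7x + 12)^2 dx = 49π^2/3 + 144 = 49π^2/3 + 144.
Parseval ⇒ Σ |c_n|^2 = 49π^2/3 + 144.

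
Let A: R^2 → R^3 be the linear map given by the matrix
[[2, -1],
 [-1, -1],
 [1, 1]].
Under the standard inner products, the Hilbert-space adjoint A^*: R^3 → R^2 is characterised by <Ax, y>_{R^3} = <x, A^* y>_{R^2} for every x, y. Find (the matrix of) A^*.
A^* = A^T =
[[2, -1, 1],
 [-1, -1, 1]]

For real matrices with standard dot products, the defining identity <Ax, y> = <x, A^* y> gives (Ax)^T y = x^T (A^*) y, i.e. x^T A^T y = x^T (A^*) y. Since this holds for all x, y, we must have A^* = A^T. Therefore
A^* =
[[2, -1, 1],
 [-1, -1, 1]].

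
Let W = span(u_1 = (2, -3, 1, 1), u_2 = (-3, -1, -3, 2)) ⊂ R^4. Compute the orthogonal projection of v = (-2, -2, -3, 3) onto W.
proj_W(v) = (-783/329, -767/329, -921/329, 844/329)

Set up U = [u_1 | ... | u_2] ∈ R^(4×2). The projector onto W = col(U) is P = U (U^T U)^(-1) U^T.
Compute U^T U =
  [15, -4]
  [-4, 23],
and U^T v = (2, 23).
Solve U^T U · c = U^T v for the coefficients: c = (138/329, 353/329). The projection is proj_W(v) = U c.
Check: (v - proj_W(v)) · u_1 = 0  (should be 0).
Check: (v - proj_W(v)) · u_2 = 0  (should be 0).
Result: proj_W(v) = (-783/329, -767/329, -921/329, 844/329).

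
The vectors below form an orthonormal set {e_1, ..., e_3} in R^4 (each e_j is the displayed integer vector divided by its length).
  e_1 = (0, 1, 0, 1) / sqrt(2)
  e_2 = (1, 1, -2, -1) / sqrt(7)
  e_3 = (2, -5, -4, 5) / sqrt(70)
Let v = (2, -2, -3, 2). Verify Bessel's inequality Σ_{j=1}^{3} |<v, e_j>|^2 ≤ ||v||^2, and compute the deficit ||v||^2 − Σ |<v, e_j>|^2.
Σ |<v, e_j>|^2 = 104/5; ||v||^2 = 21; deficit = 1/5

Write each e_j = u_j / sqrt(<u_j, u_j>) where u_j is the displayed integer vector. Then <v, e_j> = <v, u_j> / sqrt(<u_j, u_j>), so |<v, e_j>|^2 = <v, u_j>^2 / <u_j, u_j>.
Coefficients: <v, e_1> = 0/sqrt(2), <v, e_2> = 4/sqrt(7), <v, e_3> = 36/sqrt(70).
Square and sum: Σ |<v, e_j>|^2 = 104/5.
Compute ||v||^2 = v·v = 21.
Deficit = 21 − 104/5 = 1/5 ≥ 0, confirming Bessel's inequality. (The deficit equals ||v − Σ <v,e_j> e_j||^2, the squared distance from v to span{e_j}.)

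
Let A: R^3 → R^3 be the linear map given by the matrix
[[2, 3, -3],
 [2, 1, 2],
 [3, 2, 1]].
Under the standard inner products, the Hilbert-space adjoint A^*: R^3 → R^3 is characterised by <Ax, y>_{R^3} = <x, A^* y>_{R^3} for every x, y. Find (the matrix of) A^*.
A^* = A^T =
[[2, 2, 3],
 [3, 1, 2],
 [-3, 2, 1]]

For real matrices with standard dot products, the defining identity <Ax, y> = <x, A^* y> gives (Ax)^T y = x^T (A^*) y, i.e. x^T A^T y = x^T (A^*) y. Since this holds for all x, y, we must have A^* = A^T. Therefore
A^* =
[[2, 2, 3],
 [3, 1, 2],
 [-3, 2, 1]].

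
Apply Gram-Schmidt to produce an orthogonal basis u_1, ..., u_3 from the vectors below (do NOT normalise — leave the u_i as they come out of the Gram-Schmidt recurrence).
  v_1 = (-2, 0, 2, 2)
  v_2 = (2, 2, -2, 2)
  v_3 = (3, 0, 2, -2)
Orthogonal basis:
  u_1 = (-2, 0, 2, 2)
  u_2 = (4/3, 2, -4/3, 8/3)
  u_3 = (26/11, 6/11, 29/11, -3/11)

Apply the Gram-Schmidt recurrence
  u_1 = v_1
  u_i = v_i − Σ_{j<i} ((v_i · u_j) / (u_j · u_j)) · u_j.

Step by step this gives:
  u_1 = (-2, 0, 2, 2)
  u_2 = (4/3, 2, -4/3, 8/3)
  u_3 = (26/11, 6/11, 29/11, -3/11)

Orthogonality check:
  u_2 · u_1 = 0 (should be 0)
  u_3 · u_1 = 0 (should be 0)
  u_3 · u_2 = 0 (should be 0)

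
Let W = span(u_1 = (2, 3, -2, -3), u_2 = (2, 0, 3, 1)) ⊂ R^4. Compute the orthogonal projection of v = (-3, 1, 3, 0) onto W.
proj_W(v) = (-52/113, -111/113, 107/113, 122/113)

Set up U = [u_1 | ... | u_2] ∈ R^(4×2). The projector onto W = col(U) is P = U (U^T U)^(-1) U^T.
Compute U^T U =
  [26, -5]
  [-5, 14],
and U^T v = (-9, 3).
Solve U^T U · c = U^T v for the coefficients: c = (-37/113, 11/113). The projection is proj_W(v) = U c.
Check: (v - proj_W(v)) · u_1 = 0  (should be 0).
Check: (v - proj_W(v)) · u_2 = 0  (should be 0).
Result: proj_W(v) = (-52/113, -111/113, 107/113, 122/113).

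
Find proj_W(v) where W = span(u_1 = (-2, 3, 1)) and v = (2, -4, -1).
proj_W(v) = (17/7, -51/14, -17/14)

Set up U = [u_1 | ... | u_1] ∈ R^(3×1). The projector onto W = col(U) is P = U (U^T U)^(-1) U^T.
Compute U^T U =
  [14],
and U^T v = (-17).
Solve U^T U · c = U^T v for the coefficients: c = (-17/14). The projection is proj_W(v) = U c.
Check: (v - proj_W(v)) · u_1 = 0  (should be 0).
Result: proj_W(v) = (17/7, -51/14, -17/14).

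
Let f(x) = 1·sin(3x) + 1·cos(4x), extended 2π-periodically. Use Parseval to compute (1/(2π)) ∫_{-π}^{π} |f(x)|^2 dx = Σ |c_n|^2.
Σ |c_n|^2 = 1

Expand |f|^2 and use orthogonality of {sin(nx), cos(mx)} on [-π, π]:
  ∫_{-π}^{π} sin(nx)^2 dx = π, ∫ cos(mx)^2 dx = π, and cross terms integrate to 0.
So ∫_{-π}^{π} f(x)^2 dx = 1^2 · π + 1^2 · π = (1 + 1)π.
Divide by 2π: (1 + 1)/2 = 1.
By Parseval, this equals Σ |c_n|^2.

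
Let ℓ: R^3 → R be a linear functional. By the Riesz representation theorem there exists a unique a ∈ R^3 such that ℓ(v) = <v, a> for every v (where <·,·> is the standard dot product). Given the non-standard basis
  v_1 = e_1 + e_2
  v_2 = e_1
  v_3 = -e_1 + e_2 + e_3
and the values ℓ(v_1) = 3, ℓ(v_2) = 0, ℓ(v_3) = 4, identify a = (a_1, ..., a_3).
a = (0, 3, 1)

Write a = (a_1, ..., a_3) in the standard basis. For each basis vector v_i, ℓ(v_i) = <v_i, a> is a linear equation in the a_j's. Collect the n equations into a matrix system V a = ℓ, where row i of V is v_i (expressed in the standard basis). Since V is invertible (lower-triangular with 1s on the diagonal, up to permutation), solve by back-substitution:
  V =
[[1, 1, 0],
 [1, 0, 0],
 [-1, 1, 1]]
  V a = (3, 0, 4)
Solving gives a = (0, 3, 1).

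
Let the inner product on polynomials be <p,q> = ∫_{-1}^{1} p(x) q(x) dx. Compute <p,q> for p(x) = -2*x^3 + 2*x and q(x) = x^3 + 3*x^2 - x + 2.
<p,q> = -32/105

Expand the product: p(x)·q(x) = -2*x^6 - 6*x^5 + 4*x^4 + 2*x^3 - 2*x^2 + 4*x.
∫_{-1}^{1} of each monomial x^k gives [2/(k+1) if k even, 0 if k odd]. Integrating term-by-term (or equivalently evaluating the antiderivative F(x) = -2*x^7/7 - x^6 + 4*x^5/5 + x^4/2 - 2*x^3/3 + 2*x^2 at the endpoints):
  F(1) − F(−1) = 283/210 − (347/210) = -32/105.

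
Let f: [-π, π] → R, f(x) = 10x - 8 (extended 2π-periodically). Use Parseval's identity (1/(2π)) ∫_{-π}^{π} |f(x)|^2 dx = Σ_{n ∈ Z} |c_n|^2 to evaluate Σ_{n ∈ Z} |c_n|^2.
Σ |c_n|^2 = 100π^2/3 + 64

Expand and integrate term by term over [-π, π]:
  ∫ (10x)^2 dx = 100·(2π^3/3); ∫ 2·10·(-8)·x dx = 0 (odd integrand); ∫ (-8)^2 dx = 64·2π.
So (1/(2π)) ∫_{-π}^{π} (10x - 8)^2 dx = 100π^2/3 + 64 = 100π^2/3 + 64.
Parseval ⇒ Σ |c_n|^2 = 100π^2/3 + 64.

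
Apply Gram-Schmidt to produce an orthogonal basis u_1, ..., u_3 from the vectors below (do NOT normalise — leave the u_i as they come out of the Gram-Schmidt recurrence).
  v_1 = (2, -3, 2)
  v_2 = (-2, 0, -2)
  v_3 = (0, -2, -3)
Orthogonal basis:
  u_1 = (2, -3, 2)
  u_2 = (-18/17, -24/17, -18/17)
  u_3 = (3/2, 0, -3/2)

Apply the Gram-Schmidt recurrence
  u_1 = v_1
  u_i = v_i − Σ_{j<i} ((v_i · u_j) / (u_j · u_j)) · u_j.

Step by step this gives:
  u_1 = (2, -3, 2)
  u_2 = (-18/17, -24/17, -18/17)
  u_3 = (3/2, 0, -3/2)

Orthogonality check:
  u_2 · u_1 = 0 (should be 0)
  u_3 · u_1 = 0 (should be 0)
  u_3 · u_2 = 0 (should be 0)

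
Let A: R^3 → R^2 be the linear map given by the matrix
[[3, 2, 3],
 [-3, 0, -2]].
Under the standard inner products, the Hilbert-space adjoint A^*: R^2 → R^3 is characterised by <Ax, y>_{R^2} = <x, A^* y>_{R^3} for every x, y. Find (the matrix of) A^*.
A^* = A^T =
[[3, -3],
 [2, 0],
 [3, -2]]

For real matrices with standard dot products, the defining identity <Ax, y> = <x, A^* y> gives (Ax)^T y = x^T (A^*) y, i.e. x^T A^T y = x^T (A^*) y. Since this holds for all x, y, we must have A^* = A^T. Therefore
A^* =
[[3, -3],
 [2, 0],
 [3, -2]].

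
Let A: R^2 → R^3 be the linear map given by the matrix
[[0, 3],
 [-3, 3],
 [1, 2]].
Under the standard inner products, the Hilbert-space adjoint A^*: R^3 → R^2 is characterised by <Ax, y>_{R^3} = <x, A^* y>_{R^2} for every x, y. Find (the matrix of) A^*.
A^* = A^T =
[[0, -3, 1],
 [3, 3, 2]]

For real matrices with standard dot products, the defining identity <Ax, y> = <x, A^* y> gives (Ax)^T y = x^T (A^*) y, i.e. x^T A^T y = x^T (A^*) y. Since this holds for all x, y, we must have A^* = A^T. Therefore
A^* =
[[0, -3, 1],
 [3, 3, 2]].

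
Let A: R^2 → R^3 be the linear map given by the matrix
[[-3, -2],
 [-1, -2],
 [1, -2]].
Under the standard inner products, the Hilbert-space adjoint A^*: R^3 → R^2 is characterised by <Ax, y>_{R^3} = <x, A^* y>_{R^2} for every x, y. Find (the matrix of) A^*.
A^* = A^T =
[[-3, -1, 1],
 [-2, -2, -2]]

For real matrices with standard dot products, the defining identity <Ax, y> = <x, A^* y> gives (Ax)^T y = x^T (A^*) y, i.e. x^T A^T y = x^T (A^*) y. Since this holds for all x, y, we must have A^* = A^T. Therefore
A^* =
[[-3, -1, 1],
 [-2, -2, -2]].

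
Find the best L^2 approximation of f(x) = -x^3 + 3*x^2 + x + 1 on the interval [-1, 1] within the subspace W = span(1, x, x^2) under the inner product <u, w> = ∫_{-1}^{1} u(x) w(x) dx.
g(x) = 3*x^2 + 2*x/5 + 1

The best approximation g ∈ W is the orthogonal projection of f onto W. Writing g = a_0 + a_1 x + a_2 x^2, the coefficients solve the normal equations G · a = b where
  G_{ij} = <φ_i, φ_j> and b_i = <f, φ_i>, with φ_0 = 1, φ_1 = x, φ_2 = x^2.
G =
  [2, 0, 2/3]
  [0, 2/3, 0]
  [2/3, 0, 2/5],
b = (4, 4/15, 28/15).
Solving gives a_0 = 1, a_1 = 2/5, a_2 = 3, so
  g(x) = 3*x^2 + 2*x/5 + 1.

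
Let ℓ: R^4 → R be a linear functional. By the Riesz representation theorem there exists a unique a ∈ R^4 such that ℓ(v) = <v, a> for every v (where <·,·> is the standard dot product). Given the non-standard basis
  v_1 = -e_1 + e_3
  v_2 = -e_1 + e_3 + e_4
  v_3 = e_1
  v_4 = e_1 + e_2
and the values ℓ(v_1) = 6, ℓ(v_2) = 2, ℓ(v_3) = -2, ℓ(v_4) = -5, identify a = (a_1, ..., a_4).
a = (-2, -3, 4, -4)

Write a = (a_1, ..., a_4) in the standard basis. For each basis vector v_i, ℓ(v_i) = <v_i, a> is a linear equation in the a_j's. Collect the n equations into a matrix system V a = ℓ, where row i of V is v_i (expressed in the standard basis). Since V is invertible (lower-triangular with 1s on the diagonal, up to permutation), solve by back-substitution:
  V =
[[-1, 0, 1, 0],
 [-1, 0, 1, 1],
 [1, 0, 0, 0],
 [1, 1, 0, 0]]
  V a = (6, 2, -2, -5)
Solving gives a = (-2, -3, 4, -4).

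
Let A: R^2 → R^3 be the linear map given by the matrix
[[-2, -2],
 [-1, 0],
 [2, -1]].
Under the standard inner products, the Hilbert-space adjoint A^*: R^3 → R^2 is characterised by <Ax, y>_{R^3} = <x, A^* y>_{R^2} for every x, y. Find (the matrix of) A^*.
A^* = A^T =
[[-2, -1, 2],
 [-2, 0, -1]]

For real matrices with standard dot products, the defining identity <Ax, y> = <x, A^* y> gives (Ax)^T y = x^T (A^*) y, i.e. x^T A^T y = x^T (A^*) y. Since this holds for all x, y, we must have A^* = A^T. Therefore
A^* =
[[-2, -1, 2],
 [-2, 0, -1]].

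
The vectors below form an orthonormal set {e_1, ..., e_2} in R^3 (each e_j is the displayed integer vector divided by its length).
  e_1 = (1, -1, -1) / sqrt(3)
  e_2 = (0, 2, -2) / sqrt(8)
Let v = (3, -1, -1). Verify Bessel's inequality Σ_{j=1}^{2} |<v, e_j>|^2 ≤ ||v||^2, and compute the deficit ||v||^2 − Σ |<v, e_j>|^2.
Σ |<v, e_j>|^2 = 25/3; ||v||^2 = 11; deficit = 8/3

Write each e_j = u_j / sqrt(<u_j, u_j>) where u_j is the displayed integer vector. Then <v, e_j> = <v, u_j> / sqrt(<u_j, u_j>), so |<v, e_j>|^2 = <v, u_j>^2 / <u_j, u_j>.
Coefficients: <v, e_1> = 5/sqrt(3), <v, e_2> = 0/sqrt(8).
Square and sum: Σ |<v, e_j>|^2 = 25/3.
Compute ||v||^2 = v·v = 11.
Deficit = 11 − 25/3 = 8/3 ≥ 0, confirming Bessel's inequality. (The deficit equals ||v − Σ <v,e_j> e_j||^2, the squared distance from v to span{e_j}.)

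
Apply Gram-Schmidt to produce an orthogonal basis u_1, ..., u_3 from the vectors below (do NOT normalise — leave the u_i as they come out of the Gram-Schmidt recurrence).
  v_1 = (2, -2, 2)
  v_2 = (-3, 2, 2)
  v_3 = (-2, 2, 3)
Orthogonal basis:
  u_1 = (2, -2, 2)
  u_2 = (-2, 1, 3)
  u_3 = (10/21, 25/42, 5/42)

Apply the Gram-Schmidt recurrence
  u_1 = v_1
  u_i = v_i − Σ_{j<i} ((v_i · u_j) / (u_j · u_j)) · u_j.

Step by step this gives:
  u_1 = (2, -2, 2)
  u_2 = (-2, 1, 3)
  u_3 = (10/21, 25/42, 5/42)

Orthogonality check:
  u_2 · u_1 = 0 (should be 0)
  u_3 · u_1 = 0 (should be 0)
  u_3 · u_2 = 0 (should be 0)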